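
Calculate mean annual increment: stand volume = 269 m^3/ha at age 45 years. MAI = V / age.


MAI = 269 / 45 = 5.9778 ≈ 5.98 m^3/ha/yr

5.98 m^3/ha/yr


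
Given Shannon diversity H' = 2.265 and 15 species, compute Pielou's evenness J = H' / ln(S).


ln(15) = 2.70805
J = H' / ln(S) = 2.265 / 2.70805 = 0.836395 ≈ 0.8364

0.8364


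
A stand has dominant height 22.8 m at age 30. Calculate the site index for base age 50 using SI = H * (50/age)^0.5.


50/30 = 1.66667
(1.66667)^0.5 = 1.29100
SI = 22.8 * 1.29100 = 29.4348 ≈ 29.4 m

29.4 m


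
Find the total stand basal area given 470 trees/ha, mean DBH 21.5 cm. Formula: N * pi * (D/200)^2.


(D/200)^2 = (21.5/200)^2 = 0.1075^2 = 0.01155625
Individual BA = 3.141593 * 0.01155625 = 0.0363050 m^2
Stand BA = 470 * 0.0363050 = 17.0634 ≈ 17.06 m^2/ha

17.06 m^2/ha


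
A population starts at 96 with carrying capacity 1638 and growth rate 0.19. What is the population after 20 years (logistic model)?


(K - N0)/N0 = (1638 - 96)/96 = 1542/96 = 16.0625
r*t = 0.19 * 20 = 3.8; exp(-3.8) = 0.0223708
16.0625 * 0.0223708 = 0.359331
1 + 0.359331 = 1.35933
N = 1638 / 1.35933 = 1205.01 ≈ 1205

1205


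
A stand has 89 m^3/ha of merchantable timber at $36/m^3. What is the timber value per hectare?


Value = 89 * 36 = $3204/ha

$3204/ha


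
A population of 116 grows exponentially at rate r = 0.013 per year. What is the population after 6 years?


r*t = 0.013 * 6 = 0.078
exp(0.078) = 1.08112
N = 116 * 1.08112 = 125.410 ≈ 125

125


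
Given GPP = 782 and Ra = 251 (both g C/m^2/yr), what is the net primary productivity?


NPP = GPP - Ra = 782 - 251 = 531 g C/m^2/yr

531 g C/m^2/yr


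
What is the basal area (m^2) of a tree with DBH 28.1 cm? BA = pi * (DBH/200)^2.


D/200 = 28.1/200 = 0.1405 m
(D/200)^2 = 0.1405^2 = 0.01974025
BA = 3.141593 * 0.01974025 = 0.0620158 ≈ 0.0620 m^2

0.0620 m^2


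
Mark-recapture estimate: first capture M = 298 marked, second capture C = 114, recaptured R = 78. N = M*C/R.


N = M * C / R = 298 * 114 / 78 = 33972 / 78 = 435.54 ≈ 436

436 individuals


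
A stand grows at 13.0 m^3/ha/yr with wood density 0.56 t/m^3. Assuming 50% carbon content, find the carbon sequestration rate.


C = 13.0 * 0.56 * 0.5 = 3.64 t C/ha/yr

3.64 t C/ha/yr


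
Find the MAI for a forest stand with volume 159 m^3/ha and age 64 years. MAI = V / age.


MAI = 159 / 64 = 2.4844 ≈ 2.48 m^3/ha/yr

2.48 m^3/ha/yr


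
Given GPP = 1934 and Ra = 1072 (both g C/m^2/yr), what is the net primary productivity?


NPP = GPP - Ra = 1934 - 1072 = 862 g C/m^2/yr

862 g C/m^2/yr


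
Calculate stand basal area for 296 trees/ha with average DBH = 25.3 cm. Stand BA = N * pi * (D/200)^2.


(D/200)^2 = (25.3/200)^2 = 0.1265^2 = 0.01600225
Individual BA = 3.141593 * 0.01600225 = 0.0502726 m^2
Stand BA = 296 * 0.0502726 = 14.8807 ≈ 14.88 m^2/ha

14.88 m^2/ha


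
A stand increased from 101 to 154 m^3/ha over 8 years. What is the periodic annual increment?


PAI = (V2 - V1) / period = (154 - 101) / 8 = 53 / 8 = 6.6250 ≈ 6.63 m^3/ha/yr

6.63 m^3/ha/yr


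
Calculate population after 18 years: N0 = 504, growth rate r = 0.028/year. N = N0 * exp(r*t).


r*t = 0.028 * 18 = 0.504
exp(0.504) = 1.65533
N = 504 * 1.65533 = 834.286 ≈ 834

834


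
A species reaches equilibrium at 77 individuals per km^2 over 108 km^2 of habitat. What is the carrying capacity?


K = 77 * 108 = 8316 individuals

8316 individuals


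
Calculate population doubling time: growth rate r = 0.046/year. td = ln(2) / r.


td = ln(2) / 0.046 = 0.693147 / 0.046 = 15.0684 ≈ 15.1 years

15.1 years


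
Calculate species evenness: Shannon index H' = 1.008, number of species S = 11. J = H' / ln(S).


ln(11) = 2.39790
J = H' / ln(S) = 1.008 / 2.39790 = 0.420368 ≈ 0.4204

0.4204


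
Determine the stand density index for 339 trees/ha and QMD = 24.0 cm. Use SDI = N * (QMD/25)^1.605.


QMD/25 = 24.0/25 = 0.96
(0.96)^1.605 = exp(1.605 * ln(0.96)) = exp(1.605 * (-0.0408220)) = exp(-0.0655193) = 0.936581
SDI = 339 * 0.936581 = 317.501 ≈ 318

318


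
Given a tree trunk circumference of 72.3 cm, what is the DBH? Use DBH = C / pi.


DBH = C / pi = 72.3 / 3.141593 = 23.0138 ≈ 23.01 cm

23.01 cm


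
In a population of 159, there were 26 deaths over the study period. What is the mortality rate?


Mortality rate = 26 / 159 = 0.163522 ≈ 0.1635

0.1635


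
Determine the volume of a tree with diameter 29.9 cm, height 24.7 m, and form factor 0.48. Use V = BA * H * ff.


(D/200)^2 = (29.9/200)^2 = 0.1495^2 = 0.02235025
BA = 3.141593 * 0.02235025 = 0.0702154 m^2
V = 0.0702154 * 24.7 * 0.48 = 0.832474 ≈ 0.832 m^3

0.832 m^3


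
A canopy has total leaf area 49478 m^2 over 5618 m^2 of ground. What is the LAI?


LAI = 49478 / 5618 = 8.8070 ≈ 8.81

8.81


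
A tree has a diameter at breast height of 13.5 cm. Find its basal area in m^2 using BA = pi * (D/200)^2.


D/200 = 13.5/200 = 0.0675 m
(D/200)^2 = 0.0675^2 = 0.00455625
BA = 3.141593 * 0.00455625 = 0.0143139 ≈ 0.0143 m^2

0.0143 m^2


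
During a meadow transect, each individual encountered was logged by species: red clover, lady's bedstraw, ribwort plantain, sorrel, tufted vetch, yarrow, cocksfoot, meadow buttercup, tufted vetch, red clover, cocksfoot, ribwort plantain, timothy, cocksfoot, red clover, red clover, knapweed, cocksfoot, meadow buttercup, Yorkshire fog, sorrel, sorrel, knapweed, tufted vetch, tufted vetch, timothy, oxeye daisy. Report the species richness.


Total individuals logged = 27
Distinct species (count of individuals): red clover (4), lady's bedstraw (1), ribwort plantain (2), sorrel (3), tufted vetch (4), yarrow (1), cocksfoot (4), meadow buttercup (2), timothy (2), knapweed (2), Yorkshire fog (1), oxeye daisy (1)
Species richness = number of distinct species = 12

12


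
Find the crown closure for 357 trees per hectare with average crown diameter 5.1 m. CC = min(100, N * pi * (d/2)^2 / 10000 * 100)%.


(d/2)^2 = (5.1/2)^2 = 2.55^2 = 6.5025
Crown area = 3.141593 * 6.5025 = 20.4282 m^2
N * area / 10000 * 100 = 357 * 20.4282 / 10000 * 100 = 72.9287
CC = min(100, 72.9287) = 72.9287 ≈ 72.9%

72.9%


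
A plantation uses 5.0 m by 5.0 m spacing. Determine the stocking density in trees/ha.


N = 10000 / 5.0^2 = 10000 / 25 = 400.000 ≈ 400 trees/ha

400 trees/ha


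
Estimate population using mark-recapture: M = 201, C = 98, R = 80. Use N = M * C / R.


N = M * C / R = 201 * 98 / 80 = 19698 / 80 = 246.23 ≈ 246

246 individuals


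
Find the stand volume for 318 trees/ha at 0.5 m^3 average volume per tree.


V_stand = 318 * 0.5 = 159.0 m^3/ha

159.0 m^3/ha


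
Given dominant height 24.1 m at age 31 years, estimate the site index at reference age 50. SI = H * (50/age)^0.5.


50/31 = 1.61290
(1.61290)^0.5 = 1.27000
SI = 24.1 * 1.27000 = 30.6070 ≈ 30.6 m

30.6 m


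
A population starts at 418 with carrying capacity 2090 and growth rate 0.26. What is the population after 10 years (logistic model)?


(K - N0)/N0 = (2090 - 418)/418 = 1672/418 = 4.00000
r*t = 0.26 * 10 = 2.6; exp(-2.6) = 0.0742736
4.00000 * 0.0742736 = 0.297094
1 + 0.297094 = 1.29709
N = 2090 / 1.29709 = 1611.30 ≈ 1611

1611


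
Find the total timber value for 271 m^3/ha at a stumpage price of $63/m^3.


Value = 271 * 63 = $17073/ha

$17073/ha


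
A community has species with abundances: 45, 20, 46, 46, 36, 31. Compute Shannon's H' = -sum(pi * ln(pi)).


Total N = 45 + 20 + 46 + 46 + 36 + 31 = 224
Per-species terms:
  p = 45/224 = 0.200893; ln(p) = -1.604983; p*ln(p) = 0.200893 * (-1.604983) = -0.322430
  p = 20/224 = 0.089286; ln(p) = -2.415911; p*ln(p) = 0.089286 * (-2.415911) = -0.215707
  p = 46/224 = 0.205357; ln(p) = -1.583005; p*ln(p) = 0.205357 * (-1.583005) = -0.325081
  p = 46/224 = 0.205357; ln(p) = -1.583005; p*ln(p) = 0.205357 * (-1.583005) = -0.325081
  p = 36/224 = 0.160714; ln(p) = -1.828129; p*ln(p) = 0.160714 * (-1.828129) = -0.293806
  p = 31/224 = 0.138393; ln(p) = -1.977658; p*ln(p) = 0.138393 * (-1.977658) = -0.273694
sum(p*ln(p)) = (-0.322430) + (-0.215707) + (-0.325081) + (-0.325081) + (-0.293806) + (-0.273694) = -1.755799
H' = -(-1.755799) = 1.755799 ≈ 1.7558

1.7558


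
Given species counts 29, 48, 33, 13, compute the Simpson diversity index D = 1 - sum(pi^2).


Total N = 29 + 48 + 33 + 13 = 123
Per-species terms:
  p = 29/123 = 0.235772; p^2 = 0.235772^2 = 0.055588
  p = 48/123 = 0.390244; p^2 = 0.390244^2 = 0.152290
  p = 33/123 = 0.268293; p^2 = 0.268293^2 = 0.071981
  p = 13/123 = 0.105691; p^2 = 0.105691^2 = 0.011171
sum(p^2) = 0.055588 + 0.152290 + 0.071981 + 0.011171 = 0.291030
D = 1 - 0.291030 = 0.708970 ≈ 0.7090

0.7090


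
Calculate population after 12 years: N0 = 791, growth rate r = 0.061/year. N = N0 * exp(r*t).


r*t = 0.061 * 12 = 0.732
exp(0.732) = 2.07923
N = 791 * 2.07923 = 1644.67 ≈ 1645

1645


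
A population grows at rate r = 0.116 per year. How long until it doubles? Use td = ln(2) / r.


td = ln(2) / 0.116 = 0.693147 / 0.116 = 5.97541 ≈ 6.0 years

6.0 years


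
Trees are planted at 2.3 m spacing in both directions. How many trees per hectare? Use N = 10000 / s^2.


N = 10000 / 2.3^2 = 10000 / 5.29 = 1890.36 ≈ 1890 trees/ha

1890 trees/ha


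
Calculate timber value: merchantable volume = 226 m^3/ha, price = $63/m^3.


Value = 226 * 63 = $14238/ha

$14238/ha


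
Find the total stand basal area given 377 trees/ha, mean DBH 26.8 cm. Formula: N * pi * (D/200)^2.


(D/200)^2 = (26.8/200)^2 = 0.134^2 = 0.017956
Individual BA = 3.141593 * 0.017956 = 0.0564104 m^2
Stand BA = 377 * 0.0564104 = 21.2667 ≈ 21.27 m^2/ha

21.27 m^2/ha


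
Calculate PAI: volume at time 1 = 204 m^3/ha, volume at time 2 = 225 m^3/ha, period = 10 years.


PAI = (V2 - V1) / period = (225 - 204) / 10 = 21 / 10 = 2.10 m^3/ha/yr

2.10 m^3/ha/yr


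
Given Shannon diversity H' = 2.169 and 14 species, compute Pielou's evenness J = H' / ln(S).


ln(14) = 2.63906
J = H' / ln(S) = 2.169 / 2.63906 = 0.821884 ≈ 0.8219

0.8219


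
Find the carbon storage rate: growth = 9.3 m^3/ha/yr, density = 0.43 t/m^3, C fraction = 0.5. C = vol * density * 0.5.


C = 9.3 * 0.43 * 0.5 = 1.9995 ≈ 2.00 t C/ha/yr

2.00 t C/ha/yr


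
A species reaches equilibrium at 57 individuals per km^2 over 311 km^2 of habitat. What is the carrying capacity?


K = 57 * 311 = 17727 individuals

17727 individuals


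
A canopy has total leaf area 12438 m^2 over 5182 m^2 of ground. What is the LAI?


LAI = 12438 / 5182 = 2.4002 ≈ 2.40

2.40


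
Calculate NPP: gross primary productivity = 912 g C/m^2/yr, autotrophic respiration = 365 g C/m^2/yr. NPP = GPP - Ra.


NPP = GPP - Ra = 912 - 365 = 547 g C/m^2/yr

547 g C/m^2/yr


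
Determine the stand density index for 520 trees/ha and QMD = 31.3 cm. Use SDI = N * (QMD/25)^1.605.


QMD/25 = 31.3/25 = 1.252
(1.252)^1.605 = exp(1.605 * ln(1.252)) = exp(1.605 * 0.224742) = exp(0.360711) = 1.43435
SDI = 520 * 1.43435 = 745.862 ≈ 746

746


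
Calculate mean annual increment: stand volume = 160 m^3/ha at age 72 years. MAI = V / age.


MAI = 160 / 72 = 2.2222 ≈ 2.22 m^3/ha/yr

2.22 m^3/ha/yr


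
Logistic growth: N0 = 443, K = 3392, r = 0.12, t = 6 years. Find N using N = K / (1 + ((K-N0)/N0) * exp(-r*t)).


(K - N0)/N0 = (3392 - 443)/443 = 2949/443 = 6.65688
r*t = 0.12 * 6 = 0.72; exp(-0.72) = 0.486752
6.65688 * 0.486752 = 3.24025
1 + 3.24025 = 4.24025
N = 3392 / 4.24025 = 799.953 ≈ 800

800


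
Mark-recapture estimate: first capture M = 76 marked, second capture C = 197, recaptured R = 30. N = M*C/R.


N = M * C / R = 76 * 197 / 30 = 14972 / 30 = 499.07 ≈ 499

499 individuals


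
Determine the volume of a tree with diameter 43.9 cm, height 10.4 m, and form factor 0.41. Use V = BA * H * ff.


(D/200)^2 = (43.9/200)^2 = 0.2195^2 = 0.04818025
BA = 3.141593 * 0.04818025 = 0.151363 m^2
V = 0.151363 * 10.4 * 0.41 = 0.645412 ≈ 0.645 m^3

0.645 m^3


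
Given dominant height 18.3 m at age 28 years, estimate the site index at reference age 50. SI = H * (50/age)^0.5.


50/28 = 1.78571
(1.78571)^0.5 = 1.33630
SI = 18.3 * 1.33630 = 24.4543 ≈ 24.5 m

24.5 m


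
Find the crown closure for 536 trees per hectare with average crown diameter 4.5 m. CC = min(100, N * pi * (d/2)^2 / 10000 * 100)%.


(d/2)^2 = (4.5/2)^2 = 2.25^2 = 5.0625
Crown area = 3.141593 * 5.0625 = 15.9043 m^2
N * area / 10000 * 100 = 536 * 15.9043 / 10000 * 100 = 85.2470
CC = min(100, 85.2470) = 85.2470 ≈ 85.2%

85.2%


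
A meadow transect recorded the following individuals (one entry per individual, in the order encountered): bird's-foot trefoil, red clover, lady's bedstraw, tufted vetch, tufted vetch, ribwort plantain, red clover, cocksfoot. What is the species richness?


Total individuals logged = 8
Distinct species (count of individuals): bird's-foot trefoil (1), red clover (2), lady's bedstraw (1), tufted vetch (2), ribwort plantain (1), cocksfoot (1)
Species richness = number of distinct species = 6

6


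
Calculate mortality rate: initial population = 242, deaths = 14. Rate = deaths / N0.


Mortality rate = 14 / 242 = 0.057851 ≈ 0.0579

0.0579


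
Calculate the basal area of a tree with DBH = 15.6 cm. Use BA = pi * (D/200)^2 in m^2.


D/200 = 15.6/200 = 0.078 m
(D/200)^2 = 0.078^2 = 0.006084
BA = 3.141593 * 0.006084 = 0.0191135 ≈ 0.0191 m^2

0.0191 m^2


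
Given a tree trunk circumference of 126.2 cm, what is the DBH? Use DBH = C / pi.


DBH = C / pi = 126.2 / 3.141593 = 40.1707 ≈ 40.17 cm

40.17 cm


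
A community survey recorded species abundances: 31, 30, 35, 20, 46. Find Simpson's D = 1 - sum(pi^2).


Total N = 31 + 30 + 35 + 20 + 46 = 162
Per-species terms:
  p = 31/162 = 0.191358; p^2 = 0.191358^2 = 0.036618
  p = 30/162 = 0.185185; p^2 = 0.185185^2 = 0.034293
  p = 35/162 = 0.216049; p^2 = 0.216049^2 = 0.046677
  p = 20/162 = 0.123457; p^2 = 0.123457^2 = 0.015242
  p = 46/162 = 0.283951; p^2 = 0.283951^2 = 0.080628
sum(p^2) = 0.036618 + 0.034293 + 0.046677 + 0.015242 + 0.080628 = 0.213458
D = 1 - 0.213458 = 0.786542 ≈ 0.7865

0.7865


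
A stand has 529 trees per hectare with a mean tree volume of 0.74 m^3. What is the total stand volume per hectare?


V_stand = 529 * 0.74 = 391.46 ≈ 391.5 m^3/ha

391.5 m^3/ha


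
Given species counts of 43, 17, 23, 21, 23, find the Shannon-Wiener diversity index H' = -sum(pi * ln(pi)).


Total N = 43 + 17 + 23 + 21 + 23 = 127
Per-species terms:
  p = 43/127 = 0.338583; ln(p) = -1.082986; p*ln(p) = 0.338583 * (-1.082986) = -0.366681
  p = 17/127 = 0.133858; ln(p) = -2.010976; p*ln(p) = 0.133858 * (-2.010976) = -0.269185
  p = 23/127 = 0.181102; ln(p) = -1.708695; p*ln(p) = 0.181102 * (-1.708695) = -0.309448
  p = 21/127 = 0.165354; ln(p) = -1.799667; p*ln(p) = 0.165354 * (-1.799667) = -0.297582
  p = 23/127 = 0.181102; ln(p) = -1.708695; p*ln(p) = 0.181102 * (-1.708695) = -0.309448
sum(p*ln(p)) = (-0.366681) + (-0.269185) + (-0.309448) + (-0.297582) + (-0.309448) = -1.552344
H' = -(-1.552344) = 1.552344 ≈ 1.5523

1.5523


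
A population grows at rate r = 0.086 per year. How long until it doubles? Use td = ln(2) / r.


td = ln(2) / 0.086 = 0.693147 / 0.086 = 8.05985 ≈ 8.1 years

8.1 years


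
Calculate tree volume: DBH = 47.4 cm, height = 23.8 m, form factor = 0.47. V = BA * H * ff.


(D/200)^2 = (47.4/200)^2 = 0.237^2 = 0.056169
BA = 3.141593 * 0.056169 = 0.176460 m^2
V = 0.176460 * 23.8 * 0.47 = 1.97388 ≈ 1.974 m^3

1.974 m^3


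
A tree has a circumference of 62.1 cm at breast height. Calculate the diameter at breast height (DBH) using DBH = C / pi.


DBH = C / pi = 62.1 / 3.141593 = 19.7670 ≈ 19.77 cm

19.77 cm


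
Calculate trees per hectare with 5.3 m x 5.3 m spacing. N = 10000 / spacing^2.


N = 10000 / 5.3^2 = 10000 / 28.09 = 355.999 ≈ 356 trees/ha

356 trees/ha


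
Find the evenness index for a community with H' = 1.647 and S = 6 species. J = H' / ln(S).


ln(6) = 1.79176
J = H' / ln(S) = 1.647 / 1.79176 = 0.919208 ≈ 0.9192

0.9192


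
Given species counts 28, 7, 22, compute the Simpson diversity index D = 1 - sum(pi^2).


Total N = 28 + 7 + 22 = 57
Per-species terms:
  p = 28/57 = 0.491228; p^2 = 0.491228^2 = 0.241305
  p = 7/57 = 0.122807; p^2 = 0.122807^2 = 0.015082
  p = 22/57 = 0.385965; p^2 = 0.385965^2 = 0.148969
sum(p^2) = 0.241305 + 0.015082 + 0.148969 = 0.405356
D = 1 - 0.405356 = 0.594644 ≈ 0.5946

0.5946


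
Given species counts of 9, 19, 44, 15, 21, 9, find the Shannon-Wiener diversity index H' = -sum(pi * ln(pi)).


Total N = 9 + 19 + 44 + 15 + 21 + 9 = 117
Per-species terms:
  p = 9/117 = 0.076923; ln(p) = -2.564950; p*ln(p) = 0.076923 * (-2.564950) = -0.197304
  p = 19/117 = 0.162393; ln(p) = -1.817736; p*ln(p) = 0.162393 * (-1.817736) = -0.295188
  p = 44/117 = 0.376068; ln(p) = -0.977985; p*ln(p) = 0.376068 * (-0.977985) = -0.367789
  p = 15/117 = 0.128205; ln(p) = -2.054125; p*ln(p) = 0.128205 * (-2.054125) = -0.263349
  p = 21/117 = 0.179487; ln(p) = -1.717652; p*ln(p) = 0.179487 * (-1.717652) = -0.308296
  p = 9/117 = 0.076923; ln(p) = -2.564950; p*ln(p) = 0.076923 * (-2.564950) = -0.197304
sum(p*ln(p)) = (-0.197304) + (-0.295188) + (-0.367789) + (-0.263349) + (-0.308296) + (-0.197304) = -1.629230
H' = -(-1.629230) = 1.629230 ≈ 1.6292

1.6292


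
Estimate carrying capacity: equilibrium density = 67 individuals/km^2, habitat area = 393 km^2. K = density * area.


K = 67 * 393 = 26331 individuals

26331 individuals


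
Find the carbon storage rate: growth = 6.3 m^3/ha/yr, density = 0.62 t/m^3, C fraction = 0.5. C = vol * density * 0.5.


C = 6.3 * 0.62 * 0.5 = 1.953 ≈ 1.95 t C/ha/yr

1.95 t C/ha/yr


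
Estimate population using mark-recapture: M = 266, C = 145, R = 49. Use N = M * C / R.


N = M * C / R = 266 * 145 / 49 = 38570 / 49 = 787.14 ≈ 787

787 individuals


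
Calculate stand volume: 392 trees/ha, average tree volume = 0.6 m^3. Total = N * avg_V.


V_stand = 392 * 0.6 = 235.2 m^3/ha

235.2 m^3/ha


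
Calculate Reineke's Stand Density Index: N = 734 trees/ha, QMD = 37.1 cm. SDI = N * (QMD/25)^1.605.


QMD/25 = 37.1/25 = 1.484
(1.484)^1.605 = exp(1.605 * ln(1.484)) = exp(1.605 * 0.394741) = exp(0.633559) = 1.88430
SDI = 734 * 1.88430 = 1383.08 ≈ 1383

1383


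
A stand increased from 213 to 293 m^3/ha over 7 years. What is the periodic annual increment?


PAI = (V2 - V1) / period = (293 - 213) / 7 = 80 / 7 = 11.4286 ≈ 11.43 m^3/ha/yr

11.43 m^3/ha/yr


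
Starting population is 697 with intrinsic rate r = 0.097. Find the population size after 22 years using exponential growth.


r*t = 0.097 * 22 = 2.134
exp(2.134) = 8.44859
N = 697 * 8.44859 = 5888.67 ≈ 5889

5889


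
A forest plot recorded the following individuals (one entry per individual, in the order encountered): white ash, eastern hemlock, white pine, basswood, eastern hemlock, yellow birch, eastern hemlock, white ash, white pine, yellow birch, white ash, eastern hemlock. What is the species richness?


Total individuals logged = 12
Distinct species (count of individuals): white ash (3), eastern hemlock (4), white pine (2), basswood (1), yellow birch (2)
Species richness = number of distinct species = 5

5


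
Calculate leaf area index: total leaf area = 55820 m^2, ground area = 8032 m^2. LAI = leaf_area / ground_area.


LAI = 55820 / 8032 = 6.9497 ≈ 6.95

6.95


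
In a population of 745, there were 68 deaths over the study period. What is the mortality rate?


Mortality rate = 68 / 745 = 0.091275 ≈ 0.0913

0.0913


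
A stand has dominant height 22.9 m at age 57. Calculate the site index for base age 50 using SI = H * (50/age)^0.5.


50/57 = 0.877193
(0.877193)^0.5 = 0.936586
SI = 22.9 * 0.936586 = 21.4478 ≈ 21.4 m

21.4 m


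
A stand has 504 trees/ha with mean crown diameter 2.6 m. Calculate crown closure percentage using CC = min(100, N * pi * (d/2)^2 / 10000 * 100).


(d/2)^2 = (2.6/2)^2 = 1.3^2 = 1.69
Crown area = 3.141593 * 1.69 = 5.30929 m^2
N * area / 10000 * 100 = 504 * 5.30929 / 10000 * 100 = 26.7588
CC = min(100, 26.7588) = 26.7588 ≈ 26.8%

26.8%


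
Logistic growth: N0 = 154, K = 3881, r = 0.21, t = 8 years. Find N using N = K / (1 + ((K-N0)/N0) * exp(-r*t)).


(K - N0)/N0 = (3881 - 154)/154 = 3727/154 = 24.2013
r*t = 0.21 * 8 = 1.68; exp(-1.68) = 0.186374
24.2013 * 0.186374 = 4.51049
1 + 4.51049 = 5.51049
N = 3881 / 5.51049 = 704.293 ≈ 704

704


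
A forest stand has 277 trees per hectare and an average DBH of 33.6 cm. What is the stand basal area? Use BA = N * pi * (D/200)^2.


(D/200)^2 = (33.6/200)^2 = 0.168^2 = 0.028224
Individual BA = 3.141593 * 0.028224 = 0.0886683 m^2
Stand BA = 277 * 0.0886683 = 24.5611 ≈ 24.56 m^2/ha

24.56 m^2/ha


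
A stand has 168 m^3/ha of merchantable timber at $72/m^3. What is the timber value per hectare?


Value = 168 * 72 = $12096/ha

$12096/ha


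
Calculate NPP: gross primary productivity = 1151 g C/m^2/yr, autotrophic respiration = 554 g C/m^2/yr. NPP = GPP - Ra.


NPP = GPP - Ra = 1151 - 554 = 597 g C/m^2/yr

597 g C/m^2/yr


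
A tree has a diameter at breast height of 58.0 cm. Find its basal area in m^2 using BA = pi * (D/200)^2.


D/200 = 58.0/200 = 0.29 m
(D/200)^2 = 0.29^2 = 0.0841
BA = 3.141593 * 0.0841 = 0.264208 ≈ 0.2642 m^2

0.2642 m^2


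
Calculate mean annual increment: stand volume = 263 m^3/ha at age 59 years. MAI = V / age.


MAI = 263 / 59 = 4.4576 ≈ 4.46 m^3/ha/yr

4.46 m^3/ha/yr


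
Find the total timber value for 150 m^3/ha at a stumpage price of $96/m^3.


Value = 150 * 96 = $14400/ha

$14400/ha


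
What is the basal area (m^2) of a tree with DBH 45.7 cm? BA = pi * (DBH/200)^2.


D/200 = 45.7/200 = 0.2285 m
(D/200)^2 = 0.2285^2 = 0.05221225
BA = 3.141593 * 0.05221225 = 0.164030 ≈ 0.1640 m^2

0.1640 m^2


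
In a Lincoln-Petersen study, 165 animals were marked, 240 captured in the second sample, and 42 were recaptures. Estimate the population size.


N = M * C / R = 165 * 240 / 42 = 39600 / 42 = 942.86 ≈ 943

943 individuals


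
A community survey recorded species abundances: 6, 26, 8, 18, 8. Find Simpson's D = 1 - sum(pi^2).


Total N = 6 + 26 + 8 + 18 + 8 = 66
Per-species terms:
  p = 6/66 = 0.090909; p^2 = 0.090909^2 = 0.008264
  p = 26/66 = 0.393939; p^2 = 0.393939^2 = 0.155188
  p = 8/66 = 0.121212; p^2 = 0.121212^2 = 0.014692
  p = 18/66 = 0.272727; p^2 = 0.272727^2 = 0.074380
  p = 8/66 = 0.121212; p^2 = 0.121212^2 = 0.014692
sum(p^2) = 0.008264 + 0.155188 + 0.014692 + 0.074380 + 0.014692 = 0.267216
D = 1 - 0.267216 = 0.732784 ≈ 0.7328

0.7328


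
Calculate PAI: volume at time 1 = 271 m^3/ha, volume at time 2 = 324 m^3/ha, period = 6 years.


PAI = (V2 - V1) / period = (324 - 271) / 6 = 53 / 6 = 8.8333 ≈ 8.83 m^3/ha/yr

8.83 m^3/ha/yr


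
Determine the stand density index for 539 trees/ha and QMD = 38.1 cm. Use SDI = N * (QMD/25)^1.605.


QMD/25 = 38.1/25 = 1.524
(1.524)^1.605 = exp(1.605 * ln(1.524)) = exp(1.605 * 0.421338) = exp(0.676247) = 1.96648
SDI = 539 * 1.96648 = 1059.93 ≈ 1060

1060


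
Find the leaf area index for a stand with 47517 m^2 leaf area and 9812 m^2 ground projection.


LAI = 47517 / 9812 = 4.8427 ≈ 4.84

4.84


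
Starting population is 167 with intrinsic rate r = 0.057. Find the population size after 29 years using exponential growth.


r*t = 0.057 * 29 = 1.653
exp(1.653) = 5.22262
N = 167 * 5.22262 = 872.178 ≈ 872

872


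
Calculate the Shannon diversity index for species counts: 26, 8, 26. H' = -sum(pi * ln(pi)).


Total N = 26 + 8 + 26 = 60
Per-species terms:
  p = 26/60 = 0.433333; ln(p) = -0.836249; p*ln(p) = 0.433333 * (-0.836249) = -0.362374
  p = 8/60 = 0.133333; ln(p) = -2.014906; p*ln(p) = 0.133333 * (-2.014906) = -0.268653
  p = 26/60 = 0.433333; ln(p) = -0.836249; p*ln(p) = 0.433333 * (-0.836249) = -0.362374
sum(p*ln(p)) = (-0.362374) + (-0.268653) + (-0.362374) = -0.993401
H' = -(-0.993401) = 0.993401 ≈ 0.9934

0.9934


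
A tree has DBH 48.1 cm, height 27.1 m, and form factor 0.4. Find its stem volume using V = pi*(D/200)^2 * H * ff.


(D/200)^2 = (48.1/200)^2 = 0.2405^2 = 0.05784025
BA = 3.141593 * 0.05784025 = 0.181711 m^2
V = 0.181711 * 27.1 * 0.4 = 1.96975 ≈ 1.970 m^3

1.970 m^3


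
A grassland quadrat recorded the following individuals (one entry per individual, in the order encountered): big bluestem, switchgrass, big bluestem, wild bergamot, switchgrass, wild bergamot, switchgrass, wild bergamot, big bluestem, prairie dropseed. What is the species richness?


Total individuals logged = 10
Distinct species (count of individuals): big bluestem (3), switchgrass (3), wild bergamot (3), prairie dropseed (1)
Species richness = number of distinct species = 4

4


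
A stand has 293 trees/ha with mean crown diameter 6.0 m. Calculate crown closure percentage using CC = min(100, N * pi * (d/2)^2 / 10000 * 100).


(d/2)^2 = (6.0/2)^2 = 3^2 = 9
Crown area = 3.141593 * 9 = 28.2743 m^2
N * area / 10000 * 100 = 293 * 28.2743 / 10000 * 100 = 82.8437
CC = min(100, 82.8437) = 82.8437 ≈ 82.8%

82.8%


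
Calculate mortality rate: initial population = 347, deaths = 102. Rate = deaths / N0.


Mortality rate = 102 / 347 = 0.293948 ≈ 0.2939

0.2939


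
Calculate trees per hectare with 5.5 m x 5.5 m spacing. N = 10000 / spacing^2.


N = 10000 / 5.5^2 = 10000 / 30.25 = 330.579 ≈ 331 trees/ha

331 trees/ha


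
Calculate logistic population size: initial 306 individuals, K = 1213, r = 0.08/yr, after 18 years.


(K - N0)/N0 = (1213 - 306)/306 = 907/306 = 2.96405
r*t = 0.08 * 18 = 1.44; exp(-1.44) = 0.236928
2.96405 * 0.236928 = 0.702266
1 + 0.702266 = 1.70227
N = 1213 / 1.70227 = 712.578 ≈ 713

713


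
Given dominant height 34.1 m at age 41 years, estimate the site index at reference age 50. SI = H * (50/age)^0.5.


50/41 = 1.21951
(1.21951)^0.5 = 1.10431
SI = 34.1 * 1.10431 = 37.6570 ≈ 37.7 m

37.7 m


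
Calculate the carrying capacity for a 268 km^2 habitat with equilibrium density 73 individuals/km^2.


K = 73 * 268 = 19564 individuals

19564 individuals


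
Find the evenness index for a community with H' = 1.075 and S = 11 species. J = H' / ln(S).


ln(11) = 2.39790
J = H' / ln(S) = 1.075 / 2.39790 = 0.448309 ≈ 0.4483

0.4483


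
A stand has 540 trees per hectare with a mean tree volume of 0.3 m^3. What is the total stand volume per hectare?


V_stand = 540 * 0.3 = 162.0 m^3/ha

162.0 m^3/ha


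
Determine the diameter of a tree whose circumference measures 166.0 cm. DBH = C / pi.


DBH = C / pi = 166.0 / 3.141593 = 52.8394 ≈ 52.84 cm

52.84 cm


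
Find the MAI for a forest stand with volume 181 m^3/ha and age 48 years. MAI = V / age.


MAI = 181 / 48 = 3.7708 ≈ 3.77 m^3/ha/yr

3.77 m^3/ha/yr


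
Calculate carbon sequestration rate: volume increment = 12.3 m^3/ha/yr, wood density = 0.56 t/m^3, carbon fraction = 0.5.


C = 12.3 * 0.56 * 0.5 = 3.444 ≈ 3.44 t C/ha/yr

3.44 t C/ha/yr


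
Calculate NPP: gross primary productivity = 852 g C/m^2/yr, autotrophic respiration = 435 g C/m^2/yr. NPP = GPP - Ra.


NPP = GPP - Ra = 852 - 435 = 417 g C/m^2/yr

417 g C/m^2/yr


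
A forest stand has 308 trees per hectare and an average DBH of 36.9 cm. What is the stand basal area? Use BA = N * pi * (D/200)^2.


(D/200)^2 = (36.9/200)^2 = 0.1845^2 = 0.03404025
Individual BA = 3.141593 * 0.03404025 = 0.106941 m^2
Stand BA = 308 * 0.106941 = 32.9378 ≈ 32.94 m^2/ha

32.94 m^2/ha


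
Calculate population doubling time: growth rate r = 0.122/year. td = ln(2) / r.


td = ln(2) / 0.122 = 0.693147 / 0.122 = 5.68153 ≈ 5.7 years

5.7 years


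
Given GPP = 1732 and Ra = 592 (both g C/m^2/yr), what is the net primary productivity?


NPP = GPP - Ra = 1732 - 592 = 1140 g C/m^2/yr

1140 g C/m^2/yr


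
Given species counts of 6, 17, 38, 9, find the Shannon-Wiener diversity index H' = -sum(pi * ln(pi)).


Total N = 6 + 17 + 38 + 9 = 70
Per-species terms:
  p = 6/70 = 0.085714; ln(p) = -2.456739; p*ln(p) = 0.085714 * (-2.456739) = -0.210577
  p = 17/70 = 0.242857; ln(p) = -1.415282; p*ln(p) = 0.242857 * (-1.415282) = -0.343711
  p = 38/70 = 0.542857; ln(p) = -0.610909; p*ln(p) = 0.542857 * (-0.610909) = -0.331636
  p = 9/70 = 0.128571; ln(p) = -2.051274; p*ln(p) = 0.128571 * (-2.051274) = -0.263734
sum(p*ln(p)) = (-0.210577) + (-0.343711) + (-0.331636) + (-0.263734) = -1.149658
H' = -(-1.149658) = 1.149658 ≈ 1.1497

1.1497


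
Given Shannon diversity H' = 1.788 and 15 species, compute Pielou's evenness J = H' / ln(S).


ln(15) = 2.70805
J = H' / ln(S) = 1.788 / 2.70805 = 0.660254 ≈ 0.6603

0.6603


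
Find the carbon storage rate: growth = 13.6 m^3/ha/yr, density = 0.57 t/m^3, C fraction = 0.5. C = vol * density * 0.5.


C = 13.6 * 0.57 * 0.5 = 3.876 ≈ 3.88 t C/ha/yr

3.88 t C/ha/yr


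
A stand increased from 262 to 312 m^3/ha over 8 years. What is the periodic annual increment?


PAI = (V2 - V1) / period = (312 - 262) / 8 = 50 / 8 = 6.25 m^3/ha/yr

6.25 m^3/ha/yr


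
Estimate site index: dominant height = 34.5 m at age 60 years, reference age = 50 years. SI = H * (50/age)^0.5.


50/60 = 0.833333
(0.833333)^0.5 = 0.912871
SI = 34.5 * 0.912871 = 31.4940 ≈ 31.5 m

31.5 m


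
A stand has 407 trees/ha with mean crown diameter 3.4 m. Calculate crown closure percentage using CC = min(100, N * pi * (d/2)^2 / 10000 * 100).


(d/2)^2 = (3.4/2)^2 = 1.7^2 = 2.89
Crown area = 3.141593 * 2.89 = 9.07920 m^2
N * area / 10000 * 100 = 407 * 9.07920 / 10000 * 100 = 36.9523
CC = min(100, 36.9523) = 36.9523 ≈ 37.0%

37.0%


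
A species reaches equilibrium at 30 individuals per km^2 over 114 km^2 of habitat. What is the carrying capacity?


K = 30 * 114 = 3420 individuals

3420 individuals


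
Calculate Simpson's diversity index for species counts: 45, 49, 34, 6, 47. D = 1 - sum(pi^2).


Total N = 45 + 49 + 34 + 6 + 47 = 181
Per-species terms:
  p = 45/181 = 0.248619; p^2 = 0.248619^2 = 0.061811
  p = 49/181 = 0.270718; p^2 = 0.270718^2 = 0.073288
  p = 34/181 = 0.187845; p^2 = 0.187845^2 = 0.035286
  p = 6/181 = 0.033149; p^2 = 0.033149^2 = 0.001099
  p = 47/181 = 0.259669; p^2 = 0.259669^2 = 0.067428
sum(p^2) = 0.061811 + 0.073288 + 0.035286 + 0.001099 + 0.067428 = 0.238912
D = 1 - 0.238912 = 0.761088 ≈ 0.7611

0.7611


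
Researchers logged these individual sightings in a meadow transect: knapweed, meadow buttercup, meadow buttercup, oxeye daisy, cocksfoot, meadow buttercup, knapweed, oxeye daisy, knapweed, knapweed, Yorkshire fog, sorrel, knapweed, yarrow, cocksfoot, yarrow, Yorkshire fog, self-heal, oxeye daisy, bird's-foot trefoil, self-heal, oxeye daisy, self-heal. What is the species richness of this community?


Total individuals logged = 23
Distinct species (count of individuals): knapweed (5), meadow buttercup (3), oxeye daisy (4), cocksfoot (2), Yorkshire fog (2), sorrel (1), yarrow (2), self-heal (3), bird's-foot trefoil (1)
Species richness = number of distinct species = 9

9


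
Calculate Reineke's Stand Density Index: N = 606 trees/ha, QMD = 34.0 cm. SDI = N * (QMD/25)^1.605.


QMD/25 = 34.0/25 = 1.36
(1.36)^1.605 = exp(1.605 * ln(1.36)) = exp(1.605 * 0.307485) = exp(0.493513) = 1.63806
SDI = 606 * 1.63806 = 992.664 ≈ 993

993


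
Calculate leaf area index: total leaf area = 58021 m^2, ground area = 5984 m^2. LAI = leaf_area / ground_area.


LAI = 58021 / 5984 = 9.6960 ≈ 9.70

9.70


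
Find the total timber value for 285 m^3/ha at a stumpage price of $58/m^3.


Value = 285 * 58 = $16530/ha

$16530/ha


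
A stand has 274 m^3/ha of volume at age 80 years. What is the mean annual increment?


MAI = 274 / 80 = 3.4250 ≈ 3.43 m^3/ha/yr

3.43 m^3/ha/yr


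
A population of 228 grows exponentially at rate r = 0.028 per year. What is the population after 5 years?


r*t = 0.028 * 5 = 0.14
exp(0.14) = 1.15027
N = 228 * 1.15027 = 262.262 ≈ 262

262


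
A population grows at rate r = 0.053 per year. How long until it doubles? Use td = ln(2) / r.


td = ln(2) / 0.053 = 0.693147 / 0.053 = 13.0782 ≈ 13.1 years

13.1 years


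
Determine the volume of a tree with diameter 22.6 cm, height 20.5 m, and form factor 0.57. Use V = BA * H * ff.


(D/200)^2 = (22.6/200)^2 = 0.113^2 = 0.012769
BA = 3.141593 * 0.012769 = 0.0401150 m^2
V = 0.0401150 * 20.5 * 0.57 = 0.468744 ≈ 0.469 m^3

0.469 m^3


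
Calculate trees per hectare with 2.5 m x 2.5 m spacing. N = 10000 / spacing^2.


N = 10000 / 2.5^2 = 10000 / 6.25 = 1600.00 ≈ 1600 trees/ha

1600 trees/ha


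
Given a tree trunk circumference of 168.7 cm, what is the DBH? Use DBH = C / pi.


DBH = C / pi = 168.7 / 3.141593 = 53.6989 ≈ 53.70 cm

53.70 cm


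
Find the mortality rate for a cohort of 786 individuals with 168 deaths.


Mortality rate = 168 / 786 = 0.213740 ≈ 0.2137

0.2137


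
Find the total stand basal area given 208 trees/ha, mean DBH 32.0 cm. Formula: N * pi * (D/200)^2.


(D/200)^2 = (32.0/200)^2 = 0.16^2 = 0.0256
Individual BA = 3.141593 * 0.0256 = 0.0804248 m^2
Stand BA = 208 * 0.0804248 = 16.7284 ≈ 16.73 m^2/ha

16.73 m^2/ha


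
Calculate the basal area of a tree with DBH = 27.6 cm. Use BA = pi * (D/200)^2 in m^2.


D/200 = 27.6/200 = 0.138 m
(D/200)^2 = 0.138^2 = 0.019044
BA = 3.141593 * 0.019044 = 0.0598285 ≈ 0.0598 m^2

0.0598 m^2


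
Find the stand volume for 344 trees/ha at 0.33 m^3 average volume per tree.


V_stand = 344 * 0.33 = 113.52 ≈ 113.5 m^3/ha

113.5 m^3/ha


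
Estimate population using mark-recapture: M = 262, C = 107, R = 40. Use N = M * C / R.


N = M * C / R = 262 * 107 / 40 = 28034 / 40 = 700.85 ≈ 701

701 individuals


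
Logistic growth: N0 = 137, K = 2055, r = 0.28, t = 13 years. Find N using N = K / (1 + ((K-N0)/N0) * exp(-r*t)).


(K - N0)/N0 = (2055 - 137)/137 = 1918/137 = 14.0000
r*t = 0.28 * 13 = 3.64; exp(-3.64) = 0.0262523
14.0000 * 0.0262523 = 0.367532
1 + 0.367532 = 1.36753
N = 2055 / 1.36753 = 1502.71 ≈ 1503

1503


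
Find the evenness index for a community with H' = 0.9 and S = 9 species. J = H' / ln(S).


ln(9) = 2.19722
J = H' / ln(S) = 0.9 / 2.19722 = 0.409609 ≈ 0.4096

0.4096


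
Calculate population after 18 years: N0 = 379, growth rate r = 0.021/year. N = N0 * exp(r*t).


r*t = 0.021 * 18 = 0.378
exp(0.378) = 1.45936
N = 379 * 1.45936 = 553.097 ≈ 553

553


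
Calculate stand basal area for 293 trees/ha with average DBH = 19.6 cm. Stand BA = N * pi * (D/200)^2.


(D/200)^2 = (19.6/200)^2 = 0.098^2 = 0.009604
Individual BA = 3.141593 * 0.009604 = 0.0301719 m^2
Stand BA = 293 * 0.0301719 = 8.84037 ≈ 8.84 m^2/ha

8.84 m^2/ha


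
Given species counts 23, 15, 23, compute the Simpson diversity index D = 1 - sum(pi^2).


Total N = 23 + 15 + 23 = 61
Per-species terms:
  p = 23/61 = 0.377049; p^2 = 0.377049^2 = 0.142166
  p = 15/61 = 0.245902; p^2 = 0.245902^2 = 0.060468
  p = 23/61 = 0.377049; p^2 = 0.377049^2 = 0.142166
sum(p^2) = 0.142166 + 0.060468 + 0.142166 = 0.344800
D = 1 - 0.344800 = 0.655200 ≈ 0.6552

0.6552


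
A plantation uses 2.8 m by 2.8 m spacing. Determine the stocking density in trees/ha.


N = 10000 / 2.8^2 = 10000 / 7.84 = 1275.51 ≈ 1276 trees/ha

1276 trees/ha


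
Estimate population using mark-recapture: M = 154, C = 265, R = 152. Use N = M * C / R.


N = M * C / R = 154 * 265 / 152 = 40810 / 152 = 268.49 ≈ 268

268 individuals


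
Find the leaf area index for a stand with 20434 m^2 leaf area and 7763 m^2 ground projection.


LAI = 20434 / 7763 = 2.6322 ≈ 2.63

2.63


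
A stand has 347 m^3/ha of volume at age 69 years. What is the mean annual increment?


MAI = 347 / 69 = 5.0290 ≈ 5.03 m^3/ha/yr

5.03 m^3/ha/yr


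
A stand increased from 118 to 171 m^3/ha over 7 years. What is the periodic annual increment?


PAI = (V2 - V1) / period = (171 - 118) / 7 = 53 / 7 = 7.5714 ≈ 7.57 m^3/ha/yr

7.57 m^3/ha/yr


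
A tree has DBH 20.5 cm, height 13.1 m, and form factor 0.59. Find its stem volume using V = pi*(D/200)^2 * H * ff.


(D/200)^2 = (20.5/200)^2 = 0.1025^2 = 0.01050625
BA = 3.141593 * 0.01050625 = 0.0330064 m^2
V = 0.0330064 * 13.1 * 0.59 = 0.255106 ≈ 0.255 m^3

0.255 m^3


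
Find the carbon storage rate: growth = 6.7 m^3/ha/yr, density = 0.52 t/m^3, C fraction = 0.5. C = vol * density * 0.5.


C = 6.7 * 0.52 * 0.5 = 1.742 ≈ 1.74 t C/ha/yr

1.74 t C/ha/yr


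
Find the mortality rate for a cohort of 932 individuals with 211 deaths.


Mortality rate = 211 / 932 = 0.226395 ≈ 0.2264

0.2264


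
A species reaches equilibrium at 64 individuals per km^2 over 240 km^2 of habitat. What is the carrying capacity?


K = 64 * 240 = 15360 individuals

15360 individuals


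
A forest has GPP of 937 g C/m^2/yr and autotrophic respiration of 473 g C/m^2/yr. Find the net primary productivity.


NPP = GPP - Ra = 937 - 473 = 464 g C/m^2/yr

464 g C/m^2/yr


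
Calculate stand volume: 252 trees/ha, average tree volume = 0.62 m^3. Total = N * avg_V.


V_stand = 252 * 0.62 = 156.24 ≈ 156.2 m^3/ha

156.2 m^3/ha


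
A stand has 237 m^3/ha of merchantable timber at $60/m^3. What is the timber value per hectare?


Value = 237 * 60 = $14220/ha

$14220/ha


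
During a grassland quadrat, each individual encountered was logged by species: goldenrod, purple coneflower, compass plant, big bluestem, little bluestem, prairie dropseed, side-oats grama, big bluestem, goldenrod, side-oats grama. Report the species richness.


Total individuals logged = 10
Distinct species (count of individuals): goldenrod (2), purple coneflower (1), compass plant (1), big bluestem (2), little bluestem (1), prairie dropseed (1), side-oats grama (2)
Species richness = number of distinct species = 7

7


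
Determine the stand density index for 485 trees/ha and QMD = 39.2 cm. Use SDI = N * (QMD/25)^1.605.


QMD/25 = 39.2/25 = 1.568
(1.568)^1.605 = exp(1.605 * ln(1.568)) = exp(1.605 * 0.449801) = exp(0.721931) = 2.05840
SDI = 485 * 2.05840 = 998.324 ≈ 998

998


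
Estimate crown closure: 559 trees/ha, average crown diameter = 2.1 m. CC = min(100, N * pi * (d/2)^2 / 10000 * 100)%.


(d/2)^2 = (2.1/2)^2 = 1.05^2 = 1.1025
Crown area = 3.141593 * 1.1025 = 3.46361 m^2
N * area / 10000 * 100 = 559 * 3.46361 / 10000 * 100 = 19.3616
CC = min(100, 19.3616) = 19.3616 ≈ 19.4%

19.4%


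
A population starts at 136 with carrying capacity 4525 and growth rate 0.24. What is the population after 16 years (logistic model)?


(K - N0)/N0 = (4525 - 136)/136 = 4389/136 = 32.2721
r*t = 0.24 * 16 = 3.84; exp(-3.84) = 0.0214936
32.2721 * 0.0214936 = 0.693644
1 + 0.693644 = 1.69364
N = 4525 / 1.69364 = 2671.76 ≈ 2672

2672


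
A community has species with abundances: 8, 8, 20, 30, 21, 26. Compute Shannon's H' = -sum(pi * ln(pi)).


Total N = 8 + 8 + 20 + 30 + 21 + 26 = 113
Per-species terms:
  p = 8/113 = 0.070796; ln(p) = -2.647953; p*ln(p) = 0.070796 * (-2.647953) = -0.187464
  p = 8/113 = 0.070796; ln(p) = -2.647953; p*ln(p) = 0.070796 * (-2.647953) = -0.187464
  p = 20/113 = 0.176991; ln(p) = -1.731656; p*ln(p) = 0.176991 * (-1.731656) = -0.306488
  p = 30/113 = 0.265487; ln(p) = -1.326189; p*ln(p) = 0.265487 * (-1.326189) = -0.352086
  p = 21/113 = 0.185841; ln(p) = -1.682864; p*ln(p) = 0.185841 * (-1.682864) = -0.312745
  p = 26/113 = 0.230088; ln(p) = -1.469293; p*ln(p) = 0.230088 * (-1.469293) = -0.338067
sum(p*ln(p)) = (-0.187464) + (-0.187464) + (-0.306488) + (-0.352086) + (-0.312745) + (-0.338067) = -1.684314
H' = -(-1.684314) = 1.684314 ≈ 1.6843

1.6843


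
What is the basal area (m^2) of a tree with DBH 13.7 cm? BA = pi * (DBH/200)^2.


D/200 = 13.7/200 = 0.0685 m
(D/200)^2 = 0.0685^2 = 0.00469225
BA = 3.141593 * 0.00469225 = 0.0147411 ≈ 0.0147 m^2

0.0147 m^2
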